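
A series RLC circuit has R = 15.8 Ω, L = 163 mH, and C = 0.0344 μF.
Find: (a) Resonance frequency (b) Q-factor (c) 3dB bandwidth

Step 1 — Resonance condition Im(Z)=0 gives ω₀ = 1/√(LC).
Step 2 — ω₀ = 1/√(0.163·3.44e-08) = 1.335e+04 rad/s.
Step 3 — f₀ = ω₀/(2π) = 2125 Hz.
Step 4 — Series Q: Q = ω₀L/R = 1.335e+04·0.163/15.8 = 137.8.
Step 5 — 3dB bandwidth: Δω = ω₀/Q = 96.93 rad/s; BW = Δω/(2π) = 15.43 Hz.

(a) f₀ = 2125 Hz  (b) Q = 137.8  (c) BW = 15.43 Hz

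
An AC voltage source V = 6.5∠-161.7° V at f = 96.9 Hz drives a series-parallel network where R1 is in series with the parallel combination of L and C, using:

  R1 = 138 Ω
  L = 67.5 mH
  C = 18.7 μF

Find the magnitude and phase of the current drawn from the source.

Step 1 — Angular frequency: ω = 2π·f = 2π·96.9 = 608.8 rad/s.
Step 2 — Component impedances:
  R1: Z = R = 138 Ω
  L: Z = jωL = j·608.8·0.0675 = 0 + j41.1 Ω
  C: Z = 1/(jωC) = -j/(ω·C) = 0 - j87.83 Ω
Step 3 — Parallel branch: L || C = 1/(1/L + 1/C) = 0 + j77.23 Ω.
Step 4 — Series with R1: Z_total = R1 + (L || C) = 138 + j77.23 Ω = 158.1∠29.2° Ω.
Step 5 — Source phasor: V = 6.5∠-161.7° V = -6.171 - j2.041 V.
Step 6 — Ohm's law: I = V / Z_total = (-6.171 - j2.041) / (138 + j77.23) = -0.04036 + j0.007797 A.
Step 7 — Convert to polar: |I| = 0.0411 A, ∠I = 169.1°.

I = 0.0411∠169.1° A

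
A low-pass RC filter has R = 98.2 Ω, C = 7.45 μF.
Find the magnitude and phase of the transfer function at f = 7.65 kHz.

Step 1 — Angular frequency: ω = 2π·7650 = 4.807e+04 rad/s.
Step 2 — Transfer function: H(jω) = 1/(1 + jωRC).
Step 3 — Denominator: 1 + jωRC = 1 + j·4.807e+04·98.2·7.45e-06 = 1 + j35.16.
Step 4 — H = 0.000808 - j0.02841.
Step 5 — Magnitude: |H| = 0.02843 (-30.9 dB); phase: φ = -88.4°.

|H| = 0.02843 (-30.9 dB), φ = -88.4°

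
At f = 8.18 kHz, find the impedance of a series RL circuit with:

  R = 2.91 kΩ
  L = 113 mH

Step 1 — Angular frequency: ω = 2π·f = 2π·8180 = 5.14e+04 rad/s.
Step 2 — Component impedances:
  R: Z = R = 2910 Ω
  L: Z = jωL = j·5.14e+04·0.113 = 0 + j5808 Ω
Step 3 — Series combination: Z_total = R + L = 2910 + j5808 Ω = 6496∠63.4° Ω.

Z = 2910 + j5808 Ω = 6496∠63.4° Ω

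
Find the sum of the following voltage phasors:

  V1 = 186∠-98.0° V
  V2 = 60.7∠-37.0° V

Step 1 — Convert each phasor to rectangular form:
  V1 = 186·(cos(-98.0°) + j·sin(-98.0°)) = -25.89 - j184.2 V
  V2 = 60.7·(cos(-37.0°) + j·sin(-37.0°)) = 48.48 - j36.53 V
Step 2 — Sum components: V_total = 22.59 - j220.7 V.
Step 3 — Convert to polar: |V_total| = 221.9 V, ∠V_total = -84.2°.

V_total = 221.9∠-84.2° V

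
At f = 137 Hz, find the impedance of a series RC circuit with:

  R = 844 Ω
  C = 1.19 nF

Step 1 — Angular frequency: ω = 2π·f = 2π·137 = 860.8 rad/s.
Step 2 — Component impedances:
  R: Z = R = 844 Ω
  C: Z = 1/(jωC) = -j/(ω·C) = 0 - j9.762e+05 Ω
Step 3 — Series combination: Z_total = R + C = 844 - j9.762e+05 Ω = 9.762e+05∠-90.0° Ω.

Z = 844 - j9.762e+05 Ω = 9.762e+05∠-90.0° Ω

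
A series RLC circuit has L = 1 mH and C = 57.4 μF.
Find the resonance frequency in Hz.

Step 1 — Resonance condition Im(Z)=0 gives ω₀ = 1/√(LC).
Step 2 — ω₀ = 1/√(0.001·5.74e-05) = 4174 rad/s.
Step 3 — f₀ = ω₀/(2π) = 664.3 Hz.

f₀ = 664.3 Hz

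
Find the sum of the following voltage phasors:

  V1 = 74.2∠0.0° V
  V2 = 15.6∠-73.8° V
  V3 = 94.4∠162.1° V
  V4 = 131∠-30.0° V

Step 1 — Convert each phasor to rectangular form:
  V1 = 74.2·(cos(0.0°) + j·sin(0.0°)) = 74.2 V
  V2 = 15.6·(cos(-73.8°) + j·sin(-73.8°)) = 4.352 - j14.98 V
  V3 = 94.4·(cos(162.1°) + j·sin(162.1°)) = -89.83 + j29.01 V
  V4 = 131·(cos(-30.0°) + j·sin(-30.0°)) = 113.4 - j65.5 V
Step 2 — Sum components: V_total = 102.2 - j51.47 V.
Step 3 — Convert to polar: |V_total| = 114.4 V, ∠V_total = -26.7°.

V_total = 114.4∠-26.7° V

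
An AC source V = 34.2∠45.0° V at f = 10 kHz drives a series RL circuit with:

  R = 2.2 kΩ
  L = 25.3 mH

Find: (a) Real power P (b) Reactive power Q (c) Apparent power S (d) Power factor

Step 1 — Angular frequency: ω = 2π·f = 2π·1e+04 = 6.283e+04 rad/s.
Step 2 — Component impedances:
  R: Z = R = 2200 Ω
  L: Z = jωL = j·6.283e+04·0.0253 = 0 + j1590 Ω
Step 3 — Series combination: Z_total = R + L = 2200 + j1590 Ω = 2714∠35.9° Ω.
Step 4 — Source phasor: V = 34.2∠45.0° V = 24.18 + j24.18 V.
Step 5 — Current: I = V / Z = 0.01244 + j0.002004 A = 0.0126∠9.1° A.
Step 6 — Complex power: S = V·I* = 0.3493 + j0.2524 VA.
Step 7 — Real power: P = Re(S) = 0.3493 W.
Step 8 — Reactive power: Q = Im(S) = 0.2524 VAR.
Step 9 — Apparent power: |S| = 0.4309 VA.
Step 10 — Power factor: PF = P/|S| = 0.8105 (lagging).

(a) P = 0.3493 W  (b) Q = 0.2524 VAR  (c) S = 0.4309 VA  (d) PF = 0.8105 (lagging)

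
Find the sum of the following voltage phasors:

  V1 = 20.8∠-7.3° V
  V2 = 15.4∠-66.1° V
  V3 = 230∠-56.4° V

Step 1 — Convert each phasor to rectangular form:
  V1 = 20.8·(cos(-7.3°) + j·sin(-7.3°)) = 20.63 - j2.643 V
  V2 = 15.4·(cos(-66.1°) + j·sin(-66.1°)) = 6.239 - j14.08 V
  V3 = 230·(cos(-56.4°) + j·sin(-56.4°)) = 127.3 - j191.6 V
Step 2 — Sum components: V_total = 154.2 - j208.3 V.
Step 3 — Convert to polar: |V_total| = 259.1 V, ∠V_total = -53.5°.

V_total = 259.1∠-53.5° V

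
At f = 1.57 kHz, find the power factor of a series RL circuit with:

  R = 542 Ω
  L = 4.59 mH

Step 1 — Angular frequency: ω = 2π·f = 2π·1570 = 9865 rad/s.
Step 2 — Component impedances:
  R: Z = R = 542 Ω
  L: Z = jωL = j·9865·0.00459 = 0 + j45.28 Ω
Step 3 — Series combination: Z_total = R + L = 542 + j45.28 Ω = 543.9∠4.8° Ω.
Step 4 — Power factor: PF = cos(φ) = Re(Z)/|Z| = 542/543.9 = 0.9965.
Step 5 — Type: Im(Z) = 45.28 ⇒ lagging (phase φ = 4.8°).

PF = 0.9965 (lagging, φ = 4.8°)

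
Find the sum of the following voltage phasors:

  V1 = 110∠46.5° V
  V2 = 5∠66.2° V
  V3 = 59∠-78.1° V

Step 1 — Convert each phasor to rectangular form:
  V1 = 110·(cos(46.5°) + j·sin(46.5°)) = 75.72 + j79.79 V
  V2 = 5·(cos(66.2°) + j·sin(66.2°)) = 2.018 + j4.575 V
  V3 = 59·(cos(-78.1°) + j·sin(-78.1°)) = 12.17 - j57.73 V
Step 2 — Sum components: V_total = 89.9 + j26.63 V.
Step 3 — Convert to polar: |V_total| = 93.77 V, ∠V_total = 16.5°.

V_total = 93.77∠16.5° V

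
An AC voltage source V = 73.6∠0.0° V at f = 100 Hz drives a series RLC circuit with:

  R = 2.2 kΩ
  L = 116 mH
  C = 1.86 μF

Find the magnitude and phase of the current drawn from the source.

Step 1 — Angular frequency: ω = 2π·f = 2π·100 = 628.3 rad/s.
Step 2 — Component impedances:
  R: Z = R = 2200 Ω
  L: Z = jωL = j·628.3·0.116 = 0 + j72.88 Ω
  C: Z = 1/(jωC) = -j/(ω·C) = 0 - j855.7 Ω
Step 3 — Series combination: Z_total = R + L + C = 2200 - j782.8 Ω = 2335∠-19.6° Ω.
Step 4 — Source phasor: V = 73.6∠0.0° V = 73.6 V.
Step 5 — Ohm's law: I = V / Z_total = (73.6) / (2200 - j782.8) = 0.0297 + j0.01057 A.
Step 6 — Convert to polar: |I| = 0.03152 A, ∠I = 19.6°.

I = 0.03152∠19.6° A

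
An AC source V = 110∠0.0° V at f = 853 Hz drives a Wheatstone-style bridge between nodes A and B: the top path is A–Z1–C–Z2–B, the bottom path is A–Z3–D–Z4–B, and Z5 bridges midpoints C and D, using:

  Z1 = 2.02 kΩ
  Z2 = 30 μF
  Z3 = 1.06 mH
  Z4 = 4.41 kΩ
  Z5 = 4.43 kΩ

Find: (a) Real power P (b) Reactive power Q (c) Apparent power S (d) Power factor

Step 1 — Angular frequency: ω = 2π·f = 2π·853 = 5360 rad/s.
Step 2 — Component impedances:
  Z1: Z = R = 2020 Ω
  Z2: Z = 1/(jωC) = -j/(ω·C) = 0 - j6.219 Ω
  Z3: Z = jωL = j·5360·0.00106 = 0 + j5.681 Ω
  Z4: Z = R = 4410 Ω
  Z5: Z = R = 4430 Ω
Step 3 — Bridge requires nodal analysis (the Z5 bridge couples midpoints C and D, so the two paths cannot be reduced to a simple series/parallel combination). Setting node B to ground and injecting 1 A at node A, the 3-node admittance system at A, C, D solves to V_A = Z_AB = 1055 - j2.303 Ω = 1055∠-0.1° Ω.
Step 4 — Source phasor: V = 110∠0.0° V = 110 V.
Step 5 — Current: I = V / Z = 0.1042 + j0.0002275 A = 0.1042∠0.1° A.
Step 6 — Complex power: S = V·I* = 11.47 - j0.02502 VA.
Step 7 — Real power: P = Re(S) = 11.47 W.
Step 8 — Reactive power: Q = Im(S) = -0.02502 VAR.
Step 9 — Apparent power: |S| = 11.47 VA.
Step 10 — Power factor: PF = P/|S| = 1 (leading).

(a) P = 11.47 W  (b) Q = -0.02502 VAR  (c) S = 11.47 VA  (d) PF = 1 (leading)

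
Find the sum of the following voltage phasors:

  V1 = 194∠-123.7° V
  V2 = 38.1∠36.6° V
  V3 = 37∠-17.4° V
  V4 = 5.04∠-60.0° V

Step 1 — Convert each phasor to rectangular form:
  V1 = 194·(cos(-123.7°) + j·sin(-123.7°)) = -107.6 - j161.4 V
  V2 = 38.1·(cos(36.6°) + j·sin(36.6°)) = 30.59 + j22.72 V
  V3 = 37·(cos(-17.4°) + j·sin(-17.4°)) = 35.31 - j11.06 V
  V4 = 5.04·(cos(-60.0°) + j·sin(-60.0°)) = 2.52 - j4.365 V
Step 2 — Sum components: V_total = -39.23 - j154.1 V.
Step 3 — Convert to polar: |V_total| = 159 V, ∠V_total = -104.3°.

V_total = 159∠-104.3° V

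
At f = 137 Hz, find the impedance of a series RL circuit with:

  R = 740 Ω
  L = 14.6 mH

Step 1 — Angular frequency: ω = 2π·f = 2π·137 = 860.8 rad/s.
Step 2 — Component impedances:
  R: Z = R = 740 Ω
  L: Z = jωL = j·860.8·0.0146 = 0 + j12.57 Ω
Step 3 — Series combination: Z_total = R + L = 740 + j12.57 Ω = 740.1∠1.0° Ω.

Z = 740 + j12.57 Ω = 740.1∠1.0° Ω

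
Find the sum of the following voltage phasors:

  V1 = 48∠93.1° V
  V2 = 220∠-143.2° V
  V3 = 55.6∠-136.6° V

Step 1 — Convert each phasor to rectangular form:
  V1 = 48·(cos(93.1°) + j·sin(93.1°)) = -2.596 + j47.93 V
  V2 = 220·(cos(-143.2°) + j·sin(-143.2°)) = -176.2 - j131.8 V
  V3 = 55.6·(cos(-136.6°) + j·sin(-136.6°)) = -40.4 - j38.2 V
Step 2 — Sum components: V_total = -219.2 - j122.1 V.
Step 3 — Convert to polar: |V_total| = 250.9 V, ∠V_total = -150.9°.

V_total = 250.9∠-150.9° V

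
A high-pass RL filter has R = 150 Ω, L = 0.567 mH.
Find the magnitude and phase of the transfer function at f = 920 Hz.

Step 1 — Angular frequency: ω = 2π·920 = 5781 rad/s.
Step 2 — Transfer function: H(jω) = jωL/(R + jωL).
Step 3 — Numerator jωL = j·3.278; denominator R + jωL = 150 + j3.278.
Step 4 — H = 0.0004772 + j0.02184.
Step 5 — Magnitude: |H| = 0.02185 (-33.2 dB); phase: φ = 88.7°.

|H| = 0.02185 (-33.2 dB), φ = 88.7°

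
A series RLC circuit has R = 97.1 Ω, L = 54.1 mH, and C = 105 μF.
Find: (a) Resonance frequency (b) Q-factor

Step 1 — Resonance condition Im(Z)=0 gives ω₀ = 1/√(LC).
Step 2 — ω₀ = 1/√(0.0541·0.000105) = 419.6 rad/s.
Step 3 — f₀ = ω₀/(2π) = 66.78 Hz.
Step 4 — Series Q: Q = ω₀L/R = 419.6·0.0541/97.1 = 0.2338.

(a) f₀ = 66.78 Hz  (b) Q = 0.2338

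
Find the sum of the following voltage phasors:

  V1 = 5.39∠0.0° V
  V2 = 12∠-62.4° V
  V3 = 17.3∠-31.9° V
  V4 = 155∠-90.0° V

Step 1 — Convert each phasor to rectangular form:
  V1 = 5.39·(cos(0.0°) + j·sin(0.0°)) = 5.39 V
  V2 = 12·(cos(-62.4°) + j·sin(-62.4°)) = 5.56 - j10.63 V
  V3 = 17.3·(cos(-31.9°) + j·sin(-31.9°)) = 14.69 - j9.142 V
  V4 = 155·(cos(-90.0°) + j·sin(-90.0°)) = 0 - j155 V
Step 2 — Sum components: V_total = 25.64 - j174.8 V.
Step 3 — Convert to polar: |V_total| = 176.6 V, ∠V_total = -81.7°.

V_total = 176.6∠-81.7° V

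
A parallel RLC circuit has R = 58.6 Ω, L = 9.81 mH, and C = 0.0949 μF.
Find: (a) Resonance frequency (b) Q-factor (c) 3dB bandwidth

Step 1 — Resonance: ω₀ = 1/√(LC) = 1/√(0.00981·9.49e-08) = 3.277e+04 rad/s.
Step 2 — f₀ = ω₀/(2π) = 5216 Hz.
Step 3 — Parallel Q: Q = R/(ω₀L) = 58.6/(3.277e+04·0.00981) = 0.1823.
Step 4 — Bandwidth: Δω = ω₀/Q = 1.798e+05 rad/s; BW = Δω/(2π) = 2.862e+04 Hz.

(a) f₀ = 5216 Hz  (b) Q = 0.1823  (c) BW = 2.862e+04 Hz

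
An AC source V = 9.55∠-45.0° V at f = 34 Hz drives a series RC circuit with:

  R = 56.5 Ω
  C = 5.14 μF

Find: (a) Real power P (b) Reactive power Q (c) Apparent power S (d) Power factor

Step 1 — Angular frequency: ω = 2π·f = 2π·34 = 213.6 rad/s.
Step 2 — Component impedances:
  R: Z = R = 56.5 Ω
  C: Z = 1/(jωC) = -j/(ω·C) = 0 - j910.7 Ω
Step 3 — Series combination: Z_total = R + C = 56.5 - j910.7 Ω = 912.5∠-86.4° Ω.
Step 4 — Source phasor: V = 9.55∠-45.0° V = 6.753 - j6.753 V.
Step 5 — Current: I = V / Z = 0.007845 + j0.006928 A = 0.01047∠41.4° A.
Step 6 — Complex power: S = V·I* = 0.006189 - j0.09976 VA.
Step 7 — Real power: P = Re(S) = 0.006189 W.
Step 8 — Reactive power: Q = Im(S) = -0.09976 VAR.
Step 9 — Apparent power: |S| = 0.09995 VA.
Step 10 — Power factor: PF = P/|S| = 0.06192 (leading).

(a) P = 0.006189 W  (b) Q = -0.09976 VAR  (c) S = 0.09995 VA  (d) PF = 0.06192 (leading)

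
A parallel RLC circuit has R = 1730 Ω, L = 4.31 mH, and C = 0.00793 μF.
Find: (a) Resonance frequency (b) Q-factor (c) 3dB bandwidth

Step 1 — Resonance: ω₀ = 1/√(LC) = 1/√(0.00431·7.93e-09) = 1.711e+05 rad/s.
Step 2 — f₀ = ω₀/(2π) = 2.722e+04 Hz.
Step 3 — Parallel Q: Q = R/(ω₀L) = 1730/(1.711e+05·0.00431) = 2.347.
Step 4 — Bandwidth: Δω = ω₀/Q = 7.289e+04 rad/s; BW = Δω/(2π) = 1.16e+04 Hz.

(a) f₀ = 2.722e+04 Hz  (b) Q = 2.347  (c) BW = 1.16e+04 Hz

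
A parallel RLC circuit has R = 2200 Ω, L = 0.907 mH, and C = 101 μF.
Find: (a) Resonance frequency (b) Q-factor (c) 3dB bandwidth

Step 1 — Resonance: ω₀ = 1/√(LC) = 1/√(0.000907·0.000101) = 3304 rad/s.
Step 2 — f₀ = ω₀/(2π) = 525.8 Hz.
Step 3 — Parallel Q: Q = R/(ω₀L) = 2200/(3304·0.000907) = 734.1.
Step 4 — Bandwidth: Δω = ω₀/Q = 4.5 rad/s; BW = Δω/(2π) = 0.7163 Hz.

(a) f₀ = 525.8 Hz  (b) Q = 734.1  (c) BW = 0.7163 Hz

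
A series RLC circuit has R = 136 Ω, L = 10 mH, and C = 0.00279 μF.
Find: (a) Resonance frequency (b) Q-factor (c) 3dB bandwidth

Step 1 — Resonance condition Im(Z)=0 gives ω₀ = 1/√(LC).
Step 2 — ω₀ = 1/√(0.01·2.79e-09) = 1.893e+05 rad/s.
Step 3 — f₀ = ω₀/(2π) = 3.013e+04 Hz.
Step 4 — Series Q: Q = ω₀L/R = 1.893e+05·0.01/136 = 13.92.
Step 5 — 3dB bandwidth: Δω = ω₀/Q = 1.36e+04 rad/s; BW = Δω/(2π) = 2165 Hz.

(a) f₀ = 3.013e+04 Hz  (b) Q = 13.92  (c) BW = 2165 Hz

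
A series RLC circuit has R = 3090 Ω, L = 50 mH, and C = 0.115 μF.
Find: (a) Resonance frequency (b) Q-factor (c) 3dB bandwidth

Step 1 — Resonance condition Im(Z)=0 gives ω₀ = 1/√(LC).
Step 2 — ω₀ = 1/√(0.05·1.15e-07) = 1.319e+04 rad/s.
Step 3 — f₀ = ω₀/(2π) = 2099 Hz.
Step 4 — Series Q: Q = ω₀L/R = 1.319e+04·0.05/3090 = 0.2134.
Step 5 — 3dB bandwidth: Δω = ω₀/Q = 6.18e+04 rad/s; BW = Δω/(2π) = 9836 Hz.

(a) f₀ = 2099 Hz  (b) Q = 0.2134  (c) BW = 9836 Hz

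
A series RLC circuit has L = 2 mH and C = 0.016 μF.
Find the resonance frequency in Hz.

Step 1 — Resonance condition Im(Z)=0 gives ω₀ = 1/√(LC).
Step 2 — ω₀ = 1/√(0.002·1.6e-08) = 1.768e+05 rad/s.
Step 3 — f₀ = ω₀/(2π) = 2.813e+04 Hz.

f₀ = 2.813e+04 Hz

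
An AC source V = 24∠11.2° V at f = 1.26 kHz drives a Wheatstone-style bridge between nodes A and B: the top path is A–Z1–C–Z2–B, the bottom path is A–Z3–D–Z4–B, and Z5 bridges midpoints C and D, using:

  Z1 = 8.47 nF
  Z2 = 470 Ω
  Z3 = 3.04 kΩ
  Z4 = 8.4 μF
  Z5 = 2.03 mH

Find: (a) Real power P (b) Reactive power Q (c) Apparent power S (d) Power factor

Step 1 — Angular frequency: ω = 2π·f = 2π·1260 = 7917 rad/s.
Step 2 — Component impedances:
  Z1: Z = 1/(jωC) = -j/(ω·C) = 0 - j1.491e+04 Ω
  Z2: Z = R = 470 Ω
  Z3: Z = R = 3040 Ω
  Z4: Z = 1/(jωC) = -j/(ω·C) = 0 - j15.04 Ω
  Z5: Z = jωL = j·7917·0.00203 = 0 + j16.07 Ω
Step 3 — Bridge requires nodal analysis (the Z5 bridge couples midpoints C and D, so the two paths cannot be reduced to a simple series/parallel combination). Setting node B to ground and injecting 1 A at node A, the 3-node admittance system at A, C, D solves to V_A = Z_AB = 2919 - j610.8 Ω = 2982∠-11.8° Ω.
Step 4 — Source phasor: V = 24∠11.2° V = 23.54 + j4.662 V.
Step 5 — Current: I = V / Z = 0.007407 + j0.003147 A = 0.008048∠23.0° A.
Step 6 — Complex power: S = V·I* = 0.1891 - j0.03956 VA.
Step 7 — Real power: P = Re(S) = 0.1891 W.
Step 8 — Reactive power: Q = Im(S) = -0.03956 VAR.
Step 9 — Apparent power: |S| = 0.1932 VA.
Step 10 — Power factor: PF = P/|S| = 0.9788 (leading).

(a) P = 0.1891 W  (b) Q = -0.03956 VAR  (c) S = 0.1932 VA  (d) PF = 0.9788 (leading)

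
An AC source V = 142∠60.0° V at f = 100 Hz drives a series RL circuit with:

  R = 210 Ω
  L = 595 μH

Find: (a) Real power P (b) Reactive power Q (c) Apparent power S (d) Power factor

Step 1 — Angular frequency: ω = 2π·f = 2π·100 = 628.3 rad/s.
Step 2 — Component impedances:
  R: Z = R = 210 Ω
  L: Z = jωL = j·628.3·0.000595 = 0 + j0.3738 Ω
Step 3 — Series combination: Z_total = R + L = 210 + j0.3738 Ω = 210∠0.1° Ω.
Step 4 — Source phasor: V = 142∠60.0° V = 71 + j123 V.
Step 5 — Current: I = V / Z = 0.3391 + j0.585 A = 0.6762∠59.9° A.
Step 6 — Complex power: S = V·I* = 96.02 + j0.1709 VA.
Step 7 — Real power: P = Re(S) = 96.02 W.
Step 8 — Reactive power: Q = Im(S) = 0.1709 VAR.
Step 9 — Apparent power: |S| = 96.02 VA.
Step 10 — Power factor: PF = P/|S| = 1 (lagging).

(a) P = 96.02 W  (b) Q = 0.1709 VAR  (c) S = 96.02 VA  (d) PF = 1 (lagging)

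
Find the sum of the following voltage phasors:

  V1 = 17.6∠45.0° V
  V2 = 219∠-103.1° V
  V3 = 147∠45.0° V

Step 1 — Convert each phasor to rectangular form:
  V1 = 17.6·(cos(45.0°) + j·sin(45.0°)) = 12.45 + j12.45 V
  V2 = 219·(cos(-103.1°) + j·sin(-103.1°)) = -49.64 - j213.3 V
  V3 = 147·(cos(45.0°) + j·sin(45.0°)) = 103.9 + j103.9 V
Step 2 — Sum components: V_total = 66.75 - j96.91 V.
Step 3 — Convert to polar: |V_total| = 117.7 V, ∠V_total = -55.4°.

V_total = 117.7∠-55.4° V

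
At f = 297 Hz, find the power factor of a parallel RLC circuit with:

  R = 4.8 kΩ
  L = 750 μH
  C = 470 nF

Step 1 — Angular frequency: ω = 2π·f = 2π·297 = 1866 rad/s.
Step 2 — Component impedances:
  R: Z = R = 4800 Ω
  L: Z = jωL = j·1866·0.00075 = 0 + j1.4 Ω
  C: Z = 1/(jωC) = -j/(ω·C) = 0 - j1140 Ω
Step 3 — Parallel combination: 1/Z_total = 1/R + 1/L + 1/C; Z_total = 0.0004091 + j1.401 Ω = 1.401∠90.0° Ω.
Step 4 — Power factor: PF = cos(φ) = Re(Z)/|Z| = 0.00040909/1.4013 = 0.0002919.
Step 5 — Type: Im(Z) = 1.401 ⇒ lagging (phase φ = 90.0°).

PF = 0.0002919 (lagging, φ = 90.0°)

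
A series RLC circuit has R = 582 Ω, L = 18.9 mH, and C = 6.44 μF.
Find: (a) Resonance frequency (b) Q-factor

Step 1 — Resonance condition Im(Z)=0 gives ω₀ = 1/√(LC).
Step 2 — ω₀ = 1/√(0.0189·6.44e-06) = 2866 rad/s.
Step 3 — f₀ = ω₀/(2π) = 456.2 Hz.
Step 4 — Series Q: Q = ω₀L/R = 2866·0.0189/582 = 0.09308.

(a) f₀ = 456.2 Hz  (b) Q = 0.09308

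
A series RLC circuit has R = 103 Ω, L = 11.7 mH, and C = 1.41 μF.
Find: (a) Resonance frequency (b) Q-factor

Step 1 — Resonance condition Im(Z)=0 gives ω₀ = 1/√(LC).
Step 2 — ω₀ = 1/√(0.0117·1.41e-06) = 7786 rad/s.
Step 3 — f₀ = ω₀/(2π) = 1239 Hz.
Step 4 — Series Q: Q = ω₀L/R = 7786·0.0117/103 = 0.8844.

(a) f₀ = 1239 Hz  (b) Q = 0.8844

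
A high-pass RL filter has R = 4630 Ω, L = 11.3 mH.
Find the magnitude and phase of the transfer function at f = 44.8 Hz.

Step 1 — Angular frequency: ω = 2π·44.8 = 281.5 rad/s.
Step 2 — Transfer function: H(jω) = jωL/(R + jωL).
Step 3 — Numerator jωL = j·3.181; denominator R + jωL = 4630 + j3.181.
Step 4 — H = 4.72e-07 + j0.000687.
Step 5 — Magnitude: |H| = 0.000687 (-63.3 dB); phase: φ = 90.0°.

|H| = 0.000687 (-63.3 dB), φ = 90.0°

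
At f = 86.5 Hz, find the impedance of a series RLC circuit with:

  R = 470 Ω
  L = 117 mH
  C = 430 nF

Step 1 — Angular frequency: ω = 2π·f = 2π·86.5 = 543.5 rad/s.
Step 2 — Component impedances:
  R: Z = R = 470 Ω
  L: Z = jωL = j·543.5·0.117 = 0 + j63.59 Ω
  C: Z = 1/(jωC) = -j/(ω·C) = 0 - j4279 Ω
Step 3 — Series combination: Z_total = R + L + C = 470 - j4215 Ω = 4241∠-83.6° Ω.

Z = 470 - j4215 Ω = 4241∠-83.6° Ω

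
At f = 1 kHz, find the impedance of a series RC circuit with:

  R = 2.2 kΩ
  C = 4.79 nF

Step 1 — Angular frequency: ω = 2π·f = 2π·1000 = 6283 rad/s.
Step 2 — Component impedances:
  R: Z = R = 2200 Ω
  C: Z = 1/(jωC) = -j/(ω·C) = 0 - j3.323e+04 Ω
Step 3 — Series combination: Z_total = R + C = 2200 - j3.323e+04 Ω = 3.33e+04∠-86.2° Ω.

Z = 2200 - j3.323e+04 Ω = 3.33e+04∠-86.2° Ω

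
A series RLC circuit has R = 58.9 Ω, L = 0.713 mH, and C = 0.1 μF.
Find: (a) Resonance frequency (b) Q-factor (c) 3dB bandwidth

Step 1 — Resonance: ω₀ = 1/√(LC) = 1/√(0.000713·1e-07) = 1.184e+05 rad/s.
Step 2 — f₀ = ω₀/(2π) = 1.885e+04 Hz.
Step 3 — Series Q: Q = ω₀L/R = 1.184e+05·0.000713/58.9 = 1.434.
Step 4 — Bandwidth: Δω = ω₀/Q = 8.261e+04 rad/s; BW = Δω/(2π) = 1.315e+04 Hz.

(a) f₀ = 1.885e+04 Hz  (b) Q = 1.434  (c) BW = 1.315e+04 Hz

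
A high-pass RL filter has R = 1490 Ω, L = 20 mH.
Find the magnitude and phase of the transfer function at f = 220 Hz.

Step 1 — Angular frequency: ω = 2π·220 = 1382 rad/s.
Step 2 — Transfer function: H(jω) = jωL/(R + jωL).
Step 3 — Numerator jωL = j·27.65; denominator R + jωL = 1490 + j27.65.
Step 4 — H = 0.0003441 + j0.01855.
Step 5 — Magnitude: |H| = 0.01855 (-34.6 dB); phase: φ = 88.9°.

|H| = 0.01855 (-34.6 dB), φ = 88.9°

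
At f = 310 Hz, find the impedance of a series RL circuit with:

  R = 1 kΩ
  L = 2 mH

Step 1 — Angular frequency: ω = 2π·f = 2π·310 = 1948 rad/s.
Step 2 — Component impedances:
  R: Z = R = 1000 Ω
  L: Z = jωL = j·1948·0.002 = 0 + j3.896 Ω
Step 3 — Series combination: Z_total = R + L = 1000 + j3.896 Ω = 1000∠0.2° Ω.

Z = 1000 + j3.896 Ω = 1000∠0.2° Ω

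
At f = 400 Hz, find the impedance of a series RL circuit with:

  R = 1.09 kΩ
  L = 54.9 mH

Step 1 — Angular frequency: ω = 2π·f = 2π·400 = 2513 rad/s.
Step 2 — Component impedances:
  R: Z = R = 1090 Ω
  L: Z = jωL = j·2513·0.0549 = 0 + j138 Ω
Step 3 — Series combination: Z_total = R + L = 1090 + j138 Ω = 1099∠7.2° Ω.

Z = 1090 + j138 Ω = 1099∠7.2° Ω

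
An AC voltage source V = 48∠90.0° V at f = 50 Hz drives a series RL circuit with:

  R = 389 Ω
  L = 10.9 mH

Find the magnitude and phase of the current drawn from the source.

Step 1 — Angular frequency: ω = 2π·f = 2π·50 = 314.2 rad/s.
Step 2 — Component impedances:
  R: Z = R = 389 Ω
  L: Z = jωL = j·314.2·0.0109 = 0 + j3.424 Ω
Step 3 — Series combination: Z_total = R + L = 389 + j3.424 Ω = 389∠0.5° Ω.
Step 4 — Source phasor: V = 48∠90.0° V = 0 + j48 V.
Step 5 — Ohm's law: I = V / Z_total = (0 + j48) / (389 + j3.424) = 0.001086 + j0.1234 A.
Step 6 — Convert to polar: |I| = 0.1234 A, ∠I = 89.5°.

I = 0.1234∠89.5° A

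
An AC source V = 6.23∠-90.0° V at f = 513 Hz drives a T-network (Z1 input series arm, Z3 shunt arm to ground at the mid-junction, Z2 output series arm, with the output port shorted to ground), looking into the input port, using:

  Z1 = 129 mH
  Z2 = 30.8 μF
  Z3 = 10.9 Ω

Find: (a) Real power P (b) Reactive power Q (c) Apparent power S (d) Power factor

Step 1 — Angular frequency: ω = 2π·f = 2π·513 = 3223 rad/s.
Step 2 — Component impedances:
  Z1: Z = jωL = j·3223·0.129 = 0 + j415.8 Ω
  Z2: Z = 1/(jωC) = -j/(ω·C) = 0 - j10.07 Ω
  Z3: Z = R = 10.9 Ω
Step 3 — With the output port shorted to ground, the output series arm Z2 runs from the junction to ground; the shunt arm Z3 also runs from the junction to ground. They appear in parallel: Z3 || Z2 = 5.021 - j5.433 Ω.
Step 4 — Series with input arm Z1: Z_in = Z1 + (Z3 || Z2) = 5.021 + j410.4 Ω = 410.4∠89.3° Ω.
Step 5 — Source phasor: V = 6.23∠-90.0° V = 0 - j6.23 V.
Step 6 — Current: I = V / Z = -0.01518 - j0.0001857 A = 0.01518∠-179.3° A.
Step 7 — Complex power: S = V·I* = 0.001157 + j0.09457 VA.
Step 8 — Real power: P = Re(S) = 0.001157 W.
Step 9 — Reactive power: Q = Im(S) = 0.09457 VAR.
Step 10 — Apparent power: |S| = 0.09457 VA.
Step 11 — Power factor: PF = P/|S| = 0.01223 (lagging).

(a) P = 0.001157 W  (b) Q = 0.09457 VAR  (c) S = 0.09457 VA  (d) PF = 0.01223 (lagging)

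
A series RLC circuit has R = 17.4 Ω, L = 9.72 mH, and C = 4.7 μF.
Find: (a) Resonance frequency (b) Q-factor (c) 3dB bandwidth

Step 1 — Resonance: ω₀ = 1/√(LC) = 1/√(0.00972·4.7e-06) = 4679 rad/s.
Step 2 — f₀ = ω₀/(2π) = 744.6 Hz.
Step 3 — Series Q: Q = ω₀L/R = 4679·0.00972/17.4 = 2.614.
Step 4 — Bandwidth: Δω = ω₀/Q = 1790 rad/s; BW = Δω/(2π) = 284.9 Hz.

(a) f₀ = 744.6 Hz  (b) Q = 2.614  (c) BW = 284.9 Hz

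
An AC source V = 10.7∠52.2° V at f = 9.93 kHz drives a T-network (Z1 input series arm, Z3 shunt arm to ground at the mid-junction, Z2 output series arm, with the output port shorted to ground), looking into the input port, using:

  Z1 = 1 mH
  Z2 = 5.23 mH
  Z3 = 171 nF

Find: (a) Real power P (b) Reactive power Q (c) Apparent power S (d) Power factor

Step 1 — Angular frequency: ω = 2π·f = 2π·9930 = 6.239e+04 rad/s.
Step 2 — Component impedances:
  Z1: Z = jωL = j·6.239e+04·0.001 = 0 + j62.39 Ω
  Z2: Z = jωL = j·6.239e+04·0.00523 = 0 + j326.3 Ω
  Z3: Z = 1/(jωC) = -j/(ω·C) = 0 - j93.73 Ω
Step 3 — With the output port shorted to ground, the output series arm Z2 runs from the junction to ground; the shunt arm Z3 also runs from the junction to ground. They appear in parallel: Z3 || Z2 = 0 - j131.5 Ω.
Step 4 — Series with input arm Z1: Z_in = Z1 + (Z3 || Z2) = 0 - j69.11 Ω = 69.11∠-90.0° Ω.
Step 5 — Source phasor: V = 10.7∠52.2° V = 6.558 + j8.455 V.
Step 6 — Current: I = V / Z = -0.1223 + j0.09489 A = 0.1548∠142.2° A.
Step 7 — Complex power: S = V·I* = 0 - j1.657 VA.
Step 8 — Real power: P = Re(S) = 0 W.
Step 9 — Reactive power: Q = Im(S) = -1.657 VAR.
Step 10 — Apparent power: |S| = 1.657 VA.
Step 11 — Power factor: PF = P/|S| = 0 (leading).

(a) P = 0 W  (b) Q = -1.657 VAR  (c) S = 1.657 VA  (d) PF = 0 (leading)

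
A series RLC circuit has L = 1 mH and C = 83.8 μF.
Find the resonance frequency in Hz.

Step 1 — Resonance condition Im(Z)=0 gives ω₀ = 1/√(LC).
Step 2 — ω₀ = 1/√(0.001·8.38e-05) = 3454 rad/s.
Step 3 — f₀ = ω₀/(2π) = 549.8 Hz.

f₀ = 549.8 Hz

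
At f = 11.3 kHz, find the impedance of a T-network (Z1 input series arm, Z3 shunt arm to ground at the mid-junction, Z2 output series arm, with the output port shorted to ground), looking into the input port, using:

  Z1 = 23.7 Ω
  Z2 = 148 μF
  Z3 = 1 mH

Step 1 — Angular frequency: ω = 2π·f = 2π·1.13e+04 = 7.1e+04 rad/s.
Step 2 — Component impedances:
  Z1: Z = R = 23.7 Ω
  Z2: Z = 1/(jωC) = -j/(ω·C) = 0 - j0.09517 Ω
  Z3: Z = jωL = j·7.1e+04·0.001 = 0 + j71 Ω
Step 3 — With the output port shorted to ground, the output series arm Z2 runs from the junction to ground; the shunt arm Z3 also runs from the junction to ground. They appear in parallel: Z3 || Z2 = 0 - j0.09529 Ω.
Step 4 — Series with input arm Z1: Z_in = Z1 + (Z3 || Z2) = 23.7 - j0.09529 Ω = 23.7∠-0.2° Ω.

Z = 23.7 - j0.09529 Ω = 23.7∠-0.2° Ω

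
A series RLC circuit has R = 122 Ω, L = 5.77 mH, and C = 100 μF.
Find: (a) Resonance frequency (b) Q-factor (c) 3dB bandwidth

Step 1 — Resonance: ω₀ = 1/√(LC) = 1/√(0.00577·0.0001) = 1316 rad/s.
Step 2 — f₀ = ω₀/(2π) = 209.5 Hz.
Step 3 — Series Q: Q = ω₀L/R = 1316·0.00577/122 = 0.06226.
Step 4 — Bandwidth: Δω = ω₀/Q = 2.114e+04 rad/s; BW = Δω/(2π) = 3365 Hz.

(a) f₀ = 209.5 Hz  (b) Q = 0.06226  (c) BW = 3365 Hz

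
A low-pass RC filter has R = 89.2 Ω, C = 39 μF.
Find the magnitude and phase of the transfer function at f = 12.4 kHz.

Step 1 — Angular frequency: ω = 2π·1.24e+04 = 7.791e+04 rad/s.
Step 2 — Transfer function: H(jω) = 1/(1 + jωRC).
Step 3 — Denominator: 1 + jωRC = 1 + j·7.791e+04·89.2·3.9e-05 = 1 + j271.
Step 4 — H = 1.361e-05 - j0.003689.
Step 5 — Magnitude: |H| = 0.003689 (-48.7 dB); phase: φ = -89.8°.

|H| = 0.003689 (-48.7 dB), φ = -89.8°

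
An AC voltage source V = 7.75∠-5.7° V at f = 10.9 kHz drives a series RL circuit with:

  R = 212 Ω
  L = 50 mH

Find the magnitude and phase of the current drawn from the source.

Step 1 — Angular frequency: ω = 2π·f = 2π·1.09e+04 = 6.849e+04 rad/s.
Step 2 — Component impedances:
  R: Z = R = 212 Ω
  L: Z = jωL = j·6.849e+04·0.05 = 0 + j3424 Ω
Step 3 — Series combination: Z_total = R + L = 212 + j3424 Ω = 3431∠86.5° Ω.
Step 4 — Source phasor: V = 7.75∠-5.7° V = 7.712 - j0.7697 V.
Step 5 — Ohm's law: I = V / Z_total = (7.712 - j0.7697) / (212 + j3424) = -8.503e-05 - j0.002257 A.
Step 6 — Convert to polar: |I| = 0.002259 A, ∠I = -92.2°.

I = 0.002259∠-92.2° A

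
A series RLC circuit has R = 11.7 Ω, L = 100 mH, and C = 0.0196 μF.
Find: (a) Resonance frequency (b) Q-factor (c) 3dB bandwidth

Step 1 — Resonance: ω₀ = 1/√(LC) = 1/√(0.1·1.96e-08) = 2.259e+04 rad/s.
Step 2 — f₀ = ω₀/(2π) = 3595 Hz.
Step 3 — Series Q: Q = ω₀L/R = 2.259e+04·0.1/11.7 = 193.1.
Step 4 — Bandwidth: Δω = ω₀/Q = 117 rad/s; BW = Δω/(2π) = 18.62 Hz.

(a) f₀ = 3595 Hz  (b) Q = 193.1  (c) BW = 18.62 Hz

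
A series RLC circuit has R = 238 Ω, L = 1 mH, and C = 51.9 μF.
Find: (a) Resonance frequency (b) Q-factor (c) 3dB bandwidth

Step 1 — Resonance condition Im(Z)=0 gives ω₀ = 1/√(LC).
Step 2 — ω₀ = 1/√(0.001·5.19e-05) = 4390 rad/s.
Step 3 — f₀ = ω₀/(2π) = 698.6 Hz.
Step 4 — Series Q: Q = ω₀L/R = 4390·0.001/238 = 0.01844.
Step 5 — 3dB bandwidth: Δω = ω₀/Q = 2.38e+05 rad/s; BW = Δω/(2π) = 3.788e+04 Hz.

(a) f₀ = 698.6 Hz  (b) Q = 0.01844  (c) BW = 3.788e+04 Hz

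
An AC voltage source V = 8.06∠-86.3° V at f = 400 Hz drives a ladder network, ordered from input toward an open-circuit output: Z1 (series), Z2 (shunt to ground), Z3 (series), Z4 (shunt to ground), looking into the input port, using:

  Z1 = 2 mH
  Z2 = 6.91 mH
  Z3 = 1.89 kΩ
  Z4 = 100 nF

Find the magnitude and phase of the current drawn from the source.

Step 1 — Angular frequency: ω = 2π·f = 2π·400 = 2513 rad/s.
Step 2 — Component impedances:
  Z1: Z = jωL = j·2513·0.002 = 0 + j5.027 Ω
  Z2: Z = jωL = j·2513·0.00691 = 0 + j17.37 Ω
  Z3: Z = R = 1890 Ω
  Z4: Z = 1/(jωC) = -j/(ω·C) = 0 - j3979 Ω
Step 3 — Ladder network (open output): work backward from the far end, alternating series and parallel combinations. Z_in = 0.02959 + j22.46 Ω = 22.46∠89.9° Ω.
Step 4 — Source phasor: V = 8.06∠-86.3° V = 0.5201 - j8.043 V.
Step 5 — Ohm's law: I = V / Z_total = (0.5201 - j8.043) / (0.02959 + j22.46) = -0.3582 - j0.02363 A.
Step 6 — Convert to polar: |I| = 0.3589 A, ∠I = -176.2°.

I = 0.3589∠-176.2° A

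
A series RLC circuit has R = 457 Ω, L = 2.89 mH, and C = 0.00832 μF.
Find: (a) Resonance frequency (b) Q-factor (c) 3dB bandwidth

Step 1 — Resonance: ω₀ = 1/√(LC) = 1/√(0.00289·8.32e-09) = 2.039e+05 rad/s.
Step 2 — f₀ = ω₀/(2π) = 3.246e+04 Hz.
Step 3 — Series Q: Q = ω₀L/R = 2.039e+05·0.00289/457 = 1.29.
Step 4 — Bandwidth: Δω = ω₀/Q = 1.581e+05 rad/s; BW = Δω/(2π) = 2.517e+04 Hz.

(a) f₀ = 3.246e+04 Hz  (b) Q = 1.29  (c) BW = 2.517e+04 Hz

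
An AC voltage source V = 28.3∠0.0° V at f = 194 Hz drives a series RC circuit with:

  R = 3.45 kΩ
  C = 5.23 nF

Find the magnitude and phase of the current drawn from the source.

Step 1 — Angular frequency: ω = 2π·f = 2π·194 = 1219 rad/s.
Step 2 — Component impedances:
  R: Z = R = 3450 Ω
  C: Z = 1/(jωC) = -j/(ω·C) = 0 - j1.569e+05 Ω
Step 3 — Series combination: Z_total = R + C = 3450 - j1.569e+05 Ω = 1.569e+05∠-88.7° Ω.
Step 4 — Source phasor: V = 28.3∠0.0° V = 28.3 V.
Step 5 — Ohm's law: I = V / Z_total = (28.3) / (3450 - j1.569e+05) = 3.966e-06 + j0.0001803 A.
Step 6 — Convert to polar: |I| = 0.0001804 A, ∠I = 88.7°.

I = 0.0001804∠88.7° A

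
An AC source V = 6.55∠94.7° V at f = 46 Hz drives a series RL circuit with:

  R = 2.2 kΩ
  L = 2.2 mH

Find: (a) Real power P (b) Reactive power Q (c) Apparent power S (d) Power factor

Step 1 — Angular frequency: ω = 2π·f = 2π·46 = 289 rad/s.
Step 2 — Component impedances:
  R: Z = R = 2200 Ω
  L: Z = jωL = j·289·0.0022 = 0 + j0.6359 Ω
Step 3 — Series combination: Z_total = R + L = 2200 + j0.6359 Ω = 2200∠0.0° Ω.
Step 4 — Source phasor: V = 6.55∠94.7° V = -0.5367 + j6.528 V.
Step 5 — Current: I = V / Z = -0.0002431 + j0.002967 A = 0.002977∠94.7° A.
Step 6 — Complex power: S = V·I* = 0.0195 + j5.636e-06 VA.
Step 7 — Real power: P = Re(S) = 0.0195 W.
Step 8 — Reactive power: Q = Im(S) = 5.636e-06 VAR.
Step 9 — Apparent power: |S| = 0.0195 VA.
Step 10 — Power factor: PF = P/|S| = 1 (lagging).

(a) P = 0.0195 W  (b) Q = 5.636e-06 VAR  (c) S = 0.0195 VA  (d) PF = 1 (lagging)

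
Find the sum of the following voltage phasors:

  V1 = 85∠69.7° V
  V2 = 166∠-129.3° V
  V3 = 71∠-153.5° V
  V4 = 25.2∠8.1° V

Step 1 — Convert each phasor to rectangular form:
  V1 = 85·(cos(69.7°) + j·sin(69.7°)) = 29.49 + j79.72 V
  V2 = 166·(cos(-129.3°) + j·sin(-129.3°)) = -105.1 - j128.5 V
  V3 = 71·(cos(-153.5°) + j·sin(-153.5°)) = -63.54 - j31.68 V
  V4 = 25.2·(cos(8.1°) + j·sin(8.1°)) = 24.95 + j3.551 V
Step 2 — Sum components: V_total = -114.2 - j76.87 V.
Step 3 — Convert to polar: |V_total| = 137.7 V, ∠V_total = -146.1°.

V_total = 137.7∠-146.1° V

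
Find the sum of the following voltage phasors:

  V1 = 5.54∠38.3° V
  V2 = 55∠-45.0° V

Step 1 — Convert each phasor to rectangular form:
  V1 = 5.54·(cos(38.3°) + j·sin(38.3°)) = 4.348 + j3.434 V
  V2 = 55·(cos(-45.0°) + j·sin(-45.0°)) = 38.89 - j38.89 V
Step 2 — Sum components: V_total = 43.24 - j35.46 V.
Step 3 — Convert to polar: |V_total| = 55.92 V, ∠V_total = -39.4°.

V_total = 55.92∠-39.4° V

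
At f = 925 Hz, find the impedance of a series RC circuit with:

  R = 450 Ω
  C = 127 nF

Step 1 — Angular frequency: ω = 2π·f = 2π·925 = 5812 rad/s.
Step 2 — Component impedances:
  R: Z = R = 450 Ω
  C: Z = 1/(jωC) = -j/(ω·C) = 0 - j1355 Ω
Step 3 — Series combination: Z_total = R + C = 450 - j1355 Ω = 1428∠-71.6° Ω.

Z = 450 - j1355 Ω = 1428∠-71.6° Ω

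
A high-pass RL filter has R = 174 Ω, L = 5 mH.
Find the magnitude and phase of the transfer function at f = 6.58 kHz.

Step 1 — Angular frequency: ω = 2π·6580 = 4.134e+04 rad/s.
Step 2 — Transfer function: H(jω) = jωL/(R + jωL).
Step 3 — Numerator jωL = j·206.7; denominator R + jωL = 174 + j206.7.
Step 4 — H = 0.5853 + j0.4927.
Step 5 — Magnitude: |H| = 0.7651 (-2.3 dB); phase: φ = 40.1°.

|H| = 0.7651 (-2.3 dB), φ = 40.1°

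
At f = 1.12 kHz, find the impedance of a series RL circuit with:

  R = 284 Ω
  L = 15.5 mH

Step 1 — Angular frequency: ω = 2π·f = 2π·1120 = 7037 rad/s.
Step 2 — Component impedances:
  R: Z = R = 284 Ω
  L: Z = jωL = j·7037·0.0155 = 0 + j109.1 Ω
Step 3 — Series combination: Z_total = R + L = 284 + j109.1 Ω = 304.2∠21.0° Ω.

Z = 284 + j109.1 Ω = 304.2∠21.0° Ω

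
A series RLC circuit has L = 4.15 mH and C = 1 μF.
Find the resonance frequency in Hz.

Step 1 — Resonance condition Im(Z)=0 gives ω₀ = 1/√(LC).
Step 2 — ω₀ = 1/√(0.00415·1e-06) = 1.552e+04 rad/s.
Step 3 — f₀ = ω₀/(2π) = 2471 Hz.

f₀ = 2471 Hz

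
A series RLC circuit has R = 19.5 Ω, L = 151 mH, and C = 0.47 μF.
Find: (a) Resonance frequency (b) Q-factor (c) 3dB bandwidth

Step 1 — Resonance: ω₀ = 1/√(LC) = 1/√(0.151·4.7e-07) = 3754 rad/s.
Step 2 — f₀ = ω₀/(2π) = 597.4 Hz.
Step 3 — Series Q: Q = ω₀L/R = 3754·0.151/19.5 = 29.07.
Step 4 — Bandwidth: Δω = ω₀/Q = 129.1 rad/s; BW = Δω/(2π) = 20.55 Hz.

(a) f₀ = 597.4 Hz  (b) Q = 29.07  (c) BW = 20.55 Hz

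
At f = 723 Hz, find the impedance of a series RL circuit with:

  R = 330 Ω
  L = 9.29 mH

Step 1 — Angular frequency: ω = 2π·f = 2π·723 = 4543 rad/s.
Step 2 — Component impedances:
  R: Z = R = 330 Ω
  L: Z = jωL = j·4543·0.00929 = 0 + j42.2 Ω
Step 3 — Series combination: Z_total = R + L = 330 + j42.2 Ω = 332.7∠7.3° Ω.

Z = 330 + j42.2 Ω = 332.7∠7.3° Ω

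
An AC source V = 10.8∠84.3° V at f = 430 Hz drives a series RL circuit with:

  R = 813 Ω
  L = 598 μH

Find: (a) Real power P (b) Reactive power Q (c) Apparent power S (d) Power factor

Step 1 — Angular frequency: ω = 2π·f = 2π·430 = 2702 rad/s.
Step 2 — Component impedances:
  R: Z = R = 813 Ω
  L: Z = jωL = j·2702·0.000598 = 0 + j1.616 Ω
Step 3 — Series combination: Z_total = R + L = 813 + j1.616 Ω = 813∠0.1° Ω.
Step 4 — Source phasor: V = 10.8∠84.3° V = 1.073 + j10.75 V.
Step 5 — Current: I = V / Z = 0.001346 + j0.01322 A = 0.01328∠84.2° A.
Step 6 — Complex power: S = V·I* = 0.1435 + j0.0002851 VA.
Step 7 — Real power: P = Re(S) = 0.1435 W.
Step 8 — Reactive power: Q = Im(S) = 0.0002851 VAR.
Step 9 — Apparent power: |S| = 0.1435 VA.
Step 10 — Power factor: PF = P/|S| = 1 (lagging).

(a) P = 0.1435 W  (b) Q = 0.0002851 VAR  (c) S = 0.1435 VA  (d) PF = 1 (lagging)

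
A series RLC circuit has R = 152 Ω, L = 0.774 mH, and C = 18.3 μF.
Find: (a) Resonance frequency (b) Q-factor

Step 1 — Resonance condition Im(Z)=0 gives ω₀ = 1/√(LC).
Step 2 — ω₀ = 1/√(0.000774·1.83e-05) = 8402 rad/s.
Step 3 — f₀ = ω₀/(2π) = 1337 Hz.
Step 4 — Series Q: Q = ω₀L/R = 8402·0.000774/152 = 0.04279.

(a) f₀ = 1337 Hz  (b) Q = 0.04279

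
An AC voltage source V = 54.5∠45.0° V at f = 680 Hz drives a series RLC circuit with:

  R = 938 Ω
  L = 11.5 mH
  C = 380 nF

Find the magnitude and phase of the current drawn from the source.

Step 1 — Angular frequency: ω = 2π·f = 2π·680 = 4273 rad/s.
Step 2 — Component impedances:
  R: Z = R = 938 Ω
  L: Z = jωL = j·4273·0.0115 = 0 + j49.13 Ω
  C: Z = 1/(jωC) = -j/(ω·C) = 0 - j615.9 Ω
Step 3 — Series combination: Z_total = R + L + C = 938 - j566.8 Ω = 1096∠-31.1° Ω.
Step 4 — Source phasor: V = 54.5∠45.0° V = 38.54 + j38.54 V.
Step 5 — Ohm's law: I = V / Z_total = (38.54 + j38.54) / (938 - j566.8) = 0.01191 + j0.04828 A.
Step 6 — Convert to polar: |I| = 0.04973 A, ∠I = 76.1°.

I = 0.04973∠76.1° A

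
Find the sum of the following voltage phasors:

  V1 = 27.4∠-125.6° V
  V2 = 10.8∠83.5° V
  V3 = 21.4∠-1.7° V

Step 1 — Convert each phasor to rectangular form:
  V1 = 27.4·(cos(-125.6°) + j·sin(-125.6°)) = -15.95 - j22.28 V
  V2 = 10.8·(cos(83.5°) + j·sin(83.5°)) = 1.223 + j10.73 V
  V3 = 21.4·(cos(-1.7°) + j·sin(-1.7°)) = 21.39 - j0.6349 V
Step 2 — Sum components: V_total = 6.663 - j12.18 V.
Step 3 — Convert to polar: |V_total| = 13.89 V, ∠V_total = -61.3°.

V_total = 13.89∠-61.3° V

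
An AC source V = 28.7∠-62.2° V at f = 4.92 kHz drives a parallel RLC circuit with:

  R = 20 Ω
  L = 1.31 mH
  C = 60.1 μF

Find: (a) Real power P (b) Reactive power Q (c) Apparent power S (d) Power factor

Step 1 — Angular frequency: ω = 2π·f = 2π·4920 = 3.091e+04 rad/s.
Step 2 — Component impedances:
  R: Z = R = 20 Ω
  L: Z = jωL = j·3.091e+04·0.00131 = 0 + j40.5 Ω
  C: Z = 1/(jωC) = -j/(ω·C) = 0 - j0.5382 Ω
Step 3 — Parallel combination: 1/Z_total = 1/R + 1/L + 1/C; Z_total = 0.01487 - j0.5451 Ω = 0.5453∠-88.4° Ω.
Step 4 — Source phasor: V = 28.7∠-62.2° V = 13.39 - j25.39 V.
Step 5 — Current: I = V / Z = 47.21 + j23.27 A = 52.63∠26.2° A.
Step 6 — Complex power: S = V·I* = 41.18 - j1510 VA.
Step 7 — Real power: P = Re(S) = 41.18 W.
Step 8 — Reactive power: Q = Im(S) = -1510 VAR.
Step 9 — Apparent power: |S| = 1511 VA.
Step 10 — Power factor: PF = P/|S| = 0.02726 (leading).

(a) P = 41.18 W  (b) Q = -1510 VAR  (c) S = 1511 VA  (d) PF = 0.02726 (leading)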